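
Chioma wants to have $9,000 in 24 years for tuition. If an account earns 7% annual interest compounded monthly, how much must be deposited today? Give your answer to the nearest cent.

Growth factor = (1 + 0.07/12)^288 ≈ 5.339430357.
P = 9,000/5.339430357 ≈ 1,685.5731.

$1,685.57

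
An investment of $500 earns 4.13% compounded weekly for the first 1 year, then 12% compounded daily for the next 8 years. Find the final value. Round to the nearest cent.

$1,360.67

After 1 years at 4.13%: 500 × 1.042147625 ≈ 521.0738.
Then 8 years at 12%: 521.0738 × 2.611284449 ≈ 1,360.6719.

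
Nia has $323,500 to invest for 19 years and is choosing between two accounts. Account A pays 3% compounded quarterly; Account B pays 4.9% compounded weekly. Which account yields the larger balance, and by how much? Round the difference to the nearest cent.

Account B, by $249,555.30

A: (1 + 0.0075)^76 ≈ 1.76451016992, so 323,500 × 1.76451016992 ≈ 570,819.0400.
B: (1 + 0.049/52)^988 ≈ 2.53593303668, so 323,500 × 2.53593303668 ≈ 820,374.3374.
Difference ≈ 249,555.2974 in favor of B.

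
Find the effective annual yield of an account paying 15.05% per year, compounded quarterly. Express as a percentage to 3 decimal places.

15.921%

One year is 4 periods at 0.037625 each: (1 + 0.037625)^4 ≈ 1.159209.
EAR = 1.159209 − 1 ≈ 15.92089%.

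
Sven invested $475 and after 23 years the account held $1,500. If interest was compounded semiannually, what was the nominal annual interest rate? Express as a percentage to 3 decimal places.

5.063%

(1 + r/2)^46 = 1,500/475 = 3.15789.
1 + r/2 = 3.15789^(1/46) ≈ 1.025313, so r/2 ≈ 0.025313.
r ≈ 2·0.025313 = 5.06260%.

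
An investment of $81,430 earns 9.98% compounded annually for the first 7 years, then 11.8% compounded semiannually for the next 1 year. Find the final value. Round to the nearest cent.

After 7 years at 9.98%: 81,430 × 1.94623826702 ≈ 158,482.1821.
Then 1 years at 11.8%: 158,482.1821 × 1.121481 ≈ 177,734.7560.

$177,734.76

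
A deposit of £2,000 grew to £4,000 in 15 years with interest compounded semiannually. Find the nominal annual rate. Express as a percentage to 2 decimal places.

4.67%

The 30-period growth factor is 4,000/2,000 = 2.
r/2 = 2^(1/30) − 1 ≈ 0.0233739, so r ≈ 2·0.0233739 = 4.67478%.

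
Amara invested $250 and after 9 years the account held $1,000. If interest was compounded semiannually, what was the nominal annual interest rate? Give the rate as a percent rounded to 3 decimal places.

The 18-period growth factor is 1,000/250 = 4.
r/2 = 4^(1/18) − 1 ≈ 0.0800597, so r ≈ 2·0.0800597 = 16.01195%.

16.012%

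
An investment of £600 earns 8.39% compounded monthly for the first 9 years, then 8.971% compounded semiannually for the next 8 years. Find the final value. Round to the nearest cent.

Phase 1: 600·(1 + 0.0839/12)^108 ≈ 1,273.3445.
Phase 2: 1,273.3445·(1 + 0.044855)^16 ≈ 2,569.4627.

£2,569.46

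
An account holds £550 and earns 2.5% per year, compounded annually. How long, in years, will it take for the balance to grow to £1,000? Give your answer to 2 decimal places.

We need (1 + 0.025)^t = 1.8182, so t = ln 1.8182 / ln 1.025 ≈ 24.2112.

24.21 years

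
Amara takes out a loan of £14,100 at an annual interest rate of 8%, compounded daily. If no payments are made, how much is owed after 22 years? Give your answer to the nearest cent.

Growth factor = (1 + 0.08/365)^8030 ≈ 5.8113165825.
A ≈ 14,100 × 5.8113165825 ≈ 81,939.5638.

£81,939.56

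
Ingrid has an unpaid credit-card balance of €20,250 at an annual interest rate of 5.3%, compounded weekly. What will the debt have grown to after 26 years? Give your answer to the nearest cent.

Periodic rate = 5.3%/52 = 0.00101923; periods = 52·26 = 1352.
A = 20,250·(1 + 0.053/52)^1352 ≈ 20,250·3.9641768393 ≈ 80,274.5810.

€80,274.58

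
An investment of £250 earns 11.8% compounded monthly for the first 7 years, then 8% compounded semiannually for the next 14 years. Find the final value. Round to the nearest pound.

£1,705

After 7 years at 11.8%: 250 × 2.274966351 ≈ 568.7416.
Then 14 years at 8%: 568.7416 × 2.998703319 ≈ 1,705.4873.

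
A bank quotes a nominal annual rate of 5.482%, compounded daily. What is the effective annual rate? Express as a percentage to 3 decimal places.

5.635%

One year is 365 periods at 0.000150192 each: (1 + 0.000150192)^365 ≈ 1.056346.
EAR = 1.056346 − 1 ≈ 5.63461%.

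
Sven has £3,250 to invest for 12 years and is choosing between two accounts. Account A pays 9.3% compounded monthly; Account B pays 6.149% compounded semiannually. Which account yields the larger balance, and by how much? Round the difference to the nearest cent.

Account A growth factor: (1 + 0.00775)^144 ≈ 3.039514243; balance ≈ 9,878.4213.
Account B growth factor: (1 + 0.030745)^24 ≈ 2.068376918; balance ≈ 6,722.2250.
Account A is larger by 3,156.1963.

Account A, by £3,156.20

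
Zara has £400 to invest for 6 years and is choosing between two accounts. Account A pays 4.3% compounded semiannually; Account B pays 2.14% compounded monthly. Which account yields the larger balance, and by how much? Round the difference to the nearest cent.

Account A, by £61.57

A: (1 + 0.0215)^12 ≈ 1.29080444, so 400 × 1.29080444 ≈ 516.3218.
B: (1 + 0.0214/12)^72 ≈ 1.1368777, so 400 × 1.1368777 ≈ 454.7511.
Difference ≈ 61.5707 in favor of A.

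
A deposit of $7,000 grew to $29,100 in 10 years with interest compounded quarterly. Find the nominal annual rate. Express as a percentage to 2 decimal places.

The 40-period growth factor is 29,100/7,000 = 4.15714.
r/4 = 4.15714^(1/40) − 1 ≈ 0.0362627, so r ≈ 4·0.0362627 = 14.50509%.

14.51%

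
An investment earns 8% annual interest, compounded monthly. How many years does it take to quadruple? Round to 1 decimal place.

(1 + 0.00666667)^(12t) = 4.
12t = ln 4 / ln(1 + 0.00666667) ≈ 1.3863/0.00664454 ≈ 208.6365.
t ≈ 17.3864.

17.4 years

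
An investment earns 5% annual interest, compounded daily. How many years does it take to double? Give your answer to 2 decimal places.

13.86 years

(1 + 0.000136986)^(365t) = 2.
365t = ln 2 / ln(1 + 0.000136986) ≈ 0.69315/0.000136977 ≈ 5060.3210.
t ≈ 13.8639.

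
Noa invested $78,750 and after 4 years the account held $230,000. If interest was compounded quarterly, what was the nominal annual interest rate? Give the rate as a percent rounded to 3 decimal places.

(1 + r/4)^16 = 230,000/78,750 = 2.92063.
1 + r/4 = 2.92063^(1/16) ≈ 1.069282, so r/4 ≈ 0.0692822.
r ≈ 4·0.0692822 = 27.71287%.

27.713%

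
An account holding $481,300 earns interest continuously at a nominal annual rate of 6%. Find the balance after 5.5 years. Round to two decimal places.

A = P·e^(rt) = 481,300·e^(0.06·5.5) = 481,300·e^0.33.
e^0.33 ≈ 1.39096812846, so A ≈ 669,472.9602.

$669,472.96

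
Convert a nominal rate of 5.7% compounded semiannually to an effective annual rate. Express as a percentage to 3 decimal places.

5.781%

EAR = (1 + 5.7%/2)^2 − 1 = (1 + 0.0285)^2 − 1.
(1 + 0.0285)^2 ≈ 1.057812, so EAR ≈ 5.78123%.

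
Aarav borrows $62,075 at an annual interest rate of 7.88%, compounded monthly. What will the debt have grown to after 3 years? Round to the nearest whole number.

Growth factor = (1 + 0.0788/12)^36 ≈ 1.26570237.
A ≈ 62,075 × 1.26570237 ≈ 78,568.4746.

$78,568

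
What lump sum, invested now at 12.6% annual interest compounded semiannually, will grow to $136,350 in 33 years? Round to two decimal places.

$2,418.02

Growth factor = (1 + 0.063)^66 ≈ 56.3891383633.
P = 136,350/56.3891383633 ≈ 2,418.0189.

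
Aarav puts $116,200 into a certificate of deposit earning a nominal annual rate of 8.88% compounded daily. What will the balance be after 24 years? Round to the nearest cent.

Periodic rate = 8.88%/365 = 0.000243288; periods = 365·24 = 8760.
A = 116,200·(1 + 0.0888/365)^8760 ≈ 116,200·8.42278719866 ≈ 978,727.8725.

$978,727.87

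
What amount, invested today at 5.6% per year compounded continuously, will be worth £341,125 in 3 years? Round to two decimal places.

£288,371.33

P = A·e^(−rt) = 341,125·e^(−0.168).
e^(−0.168) ≈ 0.845353834685, so P ≈ 288,371.3269.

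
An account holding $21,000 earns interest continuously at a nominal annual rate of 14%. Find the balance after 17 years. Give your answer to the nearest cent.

$226,902.96

A = P·e^(rt) = 21,000·e^(0.14·17) = 21,000·e^2.38.
e^2.38 ≈ 10.8049028639, so A ≈ 226,902.9601.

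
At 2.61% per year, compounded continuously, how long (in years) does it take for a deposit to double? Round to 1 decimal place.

e^(0.0261t) = 2, so 0.0261t = ln 2 ≈ 0.69315.
t ≈ 0.69315/0.0261 ≈ 26.5574.

26.6 years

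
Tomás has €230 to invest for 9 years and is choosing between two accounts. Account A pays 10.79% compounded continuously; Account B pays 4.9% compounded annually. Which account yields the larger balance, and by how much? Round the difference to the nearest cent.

A: e^(0.1079·9) = e^0.9711 ≈ 2.64084779, so 230 × 2.64084779 ≈ 607.3950.
B: (1 + 0.049)^9 ≈ 1.53808166, so 230 × 1.53808166 ≈ 353.7588.
Difference ≈ 253.6362 in favor of A.

Account A, by €253.64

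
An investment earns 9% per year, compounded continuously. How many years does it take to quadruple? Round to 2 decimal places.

e^(0.09t) = 4, so 0.09t = ln 4 ≈ 1.3863.
t ≈ 1.3863/0.09 ≈ 15.4033.

15.40 years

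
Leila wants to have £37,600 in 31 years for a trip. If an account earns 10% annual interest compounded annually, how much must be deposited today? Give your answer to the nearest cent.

£1,958.91

Growth factor = (1 + 0.1)^31 ≈ 19.194342496.
P = 37,600/19.194342496 ≈ 1,958.9105.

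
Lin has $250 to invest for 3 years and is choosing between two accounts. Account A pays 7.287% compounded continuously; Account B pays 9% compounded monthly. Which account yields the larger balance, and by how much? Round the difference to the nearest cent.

A: e^(0.07287·3) = e^0.21861 ≈ 1.24434589, so 250 × 1.24434589 ≈ 311.0865.
B: (1 + 0.0075)^36 ≈ 1.30864537, so 250 × 1.30864537 ≈ 327.1613.
Difference ≈ 16.0749 in favor of B.

Account B, by $16.07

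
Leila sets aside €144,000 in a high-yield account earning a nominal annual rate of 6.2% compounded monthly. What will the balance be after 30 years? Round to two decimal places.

€920,599.22

Growth factor = (1 + 0.062/12)^360 ≈ 6.39305015265.
A ≈ 144,000 × 6.39305015265 ≈ 920,599.2220.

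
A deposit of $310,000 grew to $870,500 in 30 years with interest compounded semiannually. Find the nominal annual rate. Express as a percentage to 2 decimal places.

(1 + r/2)^60 = 870,500/310,000 = 2.80806.
1 + r/2 = 2.80806^(1/60) ≈ 1.017357, so r/2 ≈ 0.0173572.
r ≈ 2·0.0173572 = 3.47143%.

3.47%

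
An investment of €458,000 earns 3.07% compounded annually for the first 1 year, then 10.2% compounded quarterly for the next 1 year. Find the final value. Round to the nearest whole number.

€522,084

Phase 1: 458,000·(1 + 0.0307)^1 ≈ 472,060.6000.
Phase 2: 472,060.6000·(1 + 0.0255)^4 ≈ 522,084.0349.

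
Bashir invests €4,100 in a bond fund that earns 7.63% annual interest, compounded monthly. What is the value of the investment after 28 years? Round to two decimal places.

€34,488.42

Periodic rate = 7.63%/12 = 0.00635833; periods = 12·28 = 336.
A = 4,100·(1 + 0.0763/12)^336 ≈ 4,100·8.4118100954 ≈ 34,488.4214.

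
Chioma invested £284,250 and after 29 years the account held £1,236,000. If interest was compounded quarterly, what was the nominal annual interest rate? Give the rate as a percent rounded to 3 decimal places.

(1 + r/4)^116 = 1,236,000/284,250 = 4.34828.
1 + r/4 = 4.34828^(1/116) ≈ 1.012751, so r/4 ≈ 0.0127511.
r ≈ 4·0.0127511 = 5.10046%.

5.100%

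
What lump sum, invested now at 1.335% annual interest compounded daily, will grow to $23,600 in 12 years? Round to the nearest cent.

$20,106.63

Periodic rate = 1.335%/365 = 0.0000365753; 4380 periods.
P = 23,600/(1 + 0.01335/365)^4380 ≈ 23,600/1.173742158 ≈ 20,106.6306.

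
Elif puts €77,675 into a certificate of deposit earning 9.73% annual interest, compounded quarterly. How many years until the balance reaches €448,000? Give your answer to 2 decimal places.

18.23 years

(1 + 0.024325)^(4t) = 448,000/77,675 = 5.7676.
4t·ln(1 + 0.024325) = ln(5.7676); 4t = 1.7523/0.0240339 ≈ 72.9080.
t ≈ 18.2270 years.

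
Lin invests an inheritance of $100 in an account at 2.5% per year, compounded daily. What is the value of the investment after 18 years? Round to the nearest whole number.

$157

Periodic rate = 2.5%/365 = 0.0000684932; periods = 365·18 = 6570.
A = 100·(1 + 0.025/365)^6570 ≈ 100·1.56828802 ≈ 156.8288.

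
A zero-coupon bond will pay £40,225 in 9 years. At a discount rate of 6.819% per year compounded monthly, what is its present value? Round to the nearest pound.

Periodic rate = 6.819%/12 = 0.0056825; 108 periods.
P = 40,225/(1 + 0.0056825)^108 ≈ 40,225/1.8440659224 ≈ 21,813.2115.

£21,813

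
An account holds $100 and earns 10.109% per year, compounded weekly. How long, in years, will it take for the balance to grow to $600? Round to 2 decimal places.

17.74 years

We need (1 + 0.00194404)^(52t) = 6, so 52t = ln 6 / ln 1.001944 ≈ 922.5643.
t ≈ 922.5643/52 = 17.7416 years.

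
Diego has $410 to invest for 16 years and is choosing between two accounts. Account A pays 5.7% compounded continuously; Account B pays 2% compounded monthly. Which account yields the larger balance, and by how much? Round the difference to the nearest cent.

Account A, by $456.14

A: e^(0.057·16) = e^0.912 ≈ 2.48929615, so 410 × 2.48929615 ≈ 1,020.6114.
B: (1 + 0.02/12)^192 ≈ 1.37676099, so 410 × 1.37676099 ≈ 564.4720.
Difference ≈ 456.1394 in favor of A.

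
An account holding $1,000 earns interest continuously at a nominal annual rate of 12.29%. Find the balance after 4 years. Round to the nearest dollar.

A = P·e^(rt) = 1,000·e^(0.1229·4) = 1,000·e^0.4916.
e^0.4916 ≈ 1.634930016, so A ≈ 1,634.9300.

$1,635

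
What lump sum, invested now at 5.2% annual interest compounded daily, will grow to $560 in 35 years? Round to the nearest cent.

$90.75

Growth factor = (1 + 0.052/365)^12775 ≈ 6.17105843.
P = 560/6.17105843 ≈ 90.7462.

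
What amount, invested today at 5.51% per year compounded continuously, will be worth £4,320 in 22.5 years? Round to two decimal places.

P = A·e^(−rt) = 4,320·e^(−1.23975).
e^(−1.23975) ≈ 0.289456573, so P ≈ 1,250.4524.

£1,250.45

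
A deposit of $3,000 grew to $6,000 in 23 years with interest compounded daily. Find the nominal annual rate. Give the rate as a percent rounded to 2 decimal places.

(1 + r/365)^8395 = 6,000/3,000 = 2.
1 + r/365 = 2^(1/8395) ≈ 1.000083, so r/365 ≈ 0.0000825701.
r ≈ 365·0.0000825701 = 3.01381%.

3.01%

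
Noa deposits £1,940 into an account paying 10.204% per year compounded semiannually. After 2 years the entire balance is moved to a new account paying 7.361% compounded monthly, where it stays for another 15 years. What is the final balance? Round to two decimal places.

£7,117.17

After 2 years at 10.204%: 1,940 × 1.220236247 ≈ 2,367.2583.
Then 15 years at 7.361%: 2,367.2583 × 3.006501966 ≈ 7,117.1668.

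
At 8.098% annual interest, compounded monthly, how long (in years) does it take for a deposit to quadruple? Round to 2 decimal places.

(1 + 0.00674833)^(12t) = 4.
12t = ln 4 / ln(1 + 0.00674833) ≈ 1.3863/0.00672567 ≈ 206.1200.
t ≈ 17.1767.

17.18 years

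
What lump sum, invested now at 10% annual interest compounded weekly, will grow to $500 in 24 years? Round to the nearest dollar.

$45

Growth factor = (1 + 0.1/52)^1248 ≈ 10.9978001.
P = 500/10.9978001 ≈ 45.4636.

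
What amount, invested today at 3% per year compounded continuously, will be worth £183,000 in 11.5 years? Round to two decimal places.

£129,604.32

P = A·e^(−rt) = 183,000·e^(−0.345).
e^(−0.345) ≈ 0.708220353468, so P ≈ 129,604.3247.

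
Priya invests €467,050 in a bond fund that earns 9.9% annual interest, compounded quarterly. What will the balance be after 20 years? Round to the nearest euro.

Growth factor = (1 + 0.02475)^80 ≈ 7.070240046669.
A ≈ 467,050 × 7.070240046669 ≈ 3,302,155.6138.

€3,302,156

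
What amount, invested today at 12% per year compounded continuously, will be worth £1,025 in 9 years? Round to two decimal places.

P = A·e^(−rt) = 1,025·e^(−1.08).
e^(−1.08) ≈ 0.3395955256, so P ≈ 348.0854.

£348.09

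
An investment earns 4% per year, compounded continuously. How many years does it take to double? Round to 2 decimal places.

e^(0.04t) = 2, so 0.04t = ln 2 ≈ 0.69315.
t ≈ 0.69315/0.04 ≈ 17.3287.

17.33 years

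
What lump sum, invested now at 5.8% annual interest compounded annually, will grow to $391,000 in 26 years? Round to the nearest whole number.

$90,271

Annual rate = 5.8% = 0.058; 26 periods.
P = 391,000/(1 + 0.058)^26 ≈ 391,000/4.3313907046 ≈ 90,271.2377.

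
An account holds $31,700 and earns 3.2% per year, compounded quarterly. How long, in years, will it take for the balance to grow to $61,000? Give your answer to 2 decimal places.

(1 + 0.008)^(4t) = 61,000/31,700 = 1.9243.
4t·ln(1 + 0.008) = ln(1.9243); 4t = 0.65456/0.00796817 ≈ 82.1465.
t ≈ 20.5366 years.

20.54 years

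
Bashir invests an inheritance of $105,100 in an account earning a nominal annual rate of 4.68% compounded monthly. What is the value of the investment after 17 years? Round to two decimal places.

$232,517.36

Periodic rate = 4.68%/12 = 0.0039; periods = 12·17 = 204.
A = 105,100·(1 + 0.0039)^204 ≈ 105,100·2.21234403316 ≈ 232,517.3579.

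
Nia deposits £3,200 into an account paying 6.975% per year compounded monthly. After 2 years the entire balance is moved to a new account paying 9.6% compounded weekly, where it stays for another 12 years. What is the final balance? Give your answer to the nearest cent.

After 2 years at 6.975%: 3,200 × 1.1492345848 ≈ 3,677.5507.
Then 12 years at 9.6%: 3,677.5507 × 3.161156439 ≈ 11,625.3130.

£11,625.31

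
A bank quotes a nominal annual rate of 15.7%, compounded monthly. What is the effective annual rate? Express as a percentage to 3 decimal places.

EAR = (1 + 15.7%/12)^12 − 1 = (1 + 0.0130833)^12 − 1.
(1 + 0.0130833)^12 ≈ 1.168805, so EAR ≈ 16.88050%.

16.880%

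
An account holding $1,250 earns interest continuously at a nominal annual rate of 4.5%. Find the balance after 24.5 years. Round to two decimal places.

$3,764.61

A = P·e^(rt) = 1,250·e^(0.045·24.5) = 1,250·e^1.1025.
e^1.1025 ≈ 3.011685835, so A ≈ 3,764.6073.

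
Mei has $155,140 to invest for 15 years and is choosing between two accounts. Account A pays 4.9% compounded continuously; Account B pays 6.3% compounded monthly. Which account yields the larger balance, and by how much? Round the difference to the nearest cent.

Account A growth factor: e^(0.049·15) = e^0.735 ≈ 2.08548199251; balance ≈ 323,541.6763.
Account B growth factor: (1 + 0.00525)^180 ≈ 2.5664612978; balance ≈ 398,160.8057.
Account B is larger by 74,619.1294.

Account B, by $74,619.13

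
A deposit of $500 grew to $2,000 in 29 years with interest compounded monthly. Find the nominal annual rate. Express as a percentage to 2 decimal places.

4.79%

(1 + r/12)^348 = 2,000/500 = 4.
1 + r/12 = 4^(1/348) ≈ 1.003992, so r/12 ≈ 0.00399155.
r ≈ 12·0.00399155 = 4.78986%.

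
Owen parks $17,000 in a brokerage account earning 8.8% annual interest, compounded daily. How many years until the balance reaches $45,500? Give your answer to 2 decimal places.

We need (1 + 0.000241096)^(365t) = 2.6765, so 365t = ln 2.6765 / ln 1.000241 ≈ 4083.9255.
t ≈ 4083.9255/365 = 11.1888 years.

11.19 years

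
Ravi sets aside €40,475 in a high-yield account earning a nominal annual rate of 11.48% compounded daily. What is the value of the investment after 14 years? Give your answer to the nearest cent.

Growth factor = (1 + 0.1148/365)^5110 ≈ 4.98756245414.
A ≈ 40,475 × 4.98756245414 ≈ 201,871.5903.

€201,871.59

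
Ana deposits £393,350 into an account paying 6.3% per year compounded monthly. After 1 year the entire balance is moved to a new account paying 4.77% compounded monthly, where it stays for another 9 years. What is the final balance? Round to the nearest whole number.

After 1 years at 6.3%: 393,350 × 1.06485133891 ≈ 418,859.2742.
Then 9 years at 4.77%: 418,859.2742 × 1.53487511681 ≈ 642,896.6774.

£642,897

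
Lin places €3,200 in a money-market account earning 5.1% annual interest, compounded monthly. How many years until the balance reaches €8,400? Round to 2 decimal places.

We need (1 + 0.00425)^(12t) = 2.625, so 12t = ln 2.625 / ln 1.00425 ≈ 227.5601.
t ≈ 227.5601/12 = 18.9633 years.

18.96 years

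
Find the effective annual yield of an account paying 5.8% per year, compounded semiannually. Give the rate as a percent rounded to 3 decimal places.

EAR = (1 + 5.8%/2)^2 − 1 = (1 + 0.029)^2 − 1.
(1 + 0.029)^2 ≈ 1.058841, so EAR ≈ 5.88410%.

5.884%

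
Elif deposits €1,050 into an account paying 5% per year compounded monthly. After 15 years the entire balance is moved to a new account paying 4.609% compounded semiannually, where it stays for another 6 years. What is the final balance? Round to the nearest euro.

€2,917

Phase 1: 1,050·(1 + 0.05/12)^180 ≈ 2,219.3891.
Phase 2: 2,219.3891·(1 + 0.023045)^12 ≈ 2,917.2275.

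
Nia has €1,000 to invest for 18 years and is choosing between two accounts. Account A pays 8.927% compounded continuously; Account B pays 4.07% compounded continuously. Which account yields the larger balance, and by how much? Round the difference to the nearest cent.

Account A, by €2,906.64

A: e^(0.08927·18) = e^1.60686 ≈ 4.987127038, so 1,000 × 4.987127038 ≈ 4,987.1270.
B: e^(0.0407·18) = e^0.7326 ≈ 2.080482837, so 1,000 × 2.080482837 ≈ 2,080.4828.
Difference ≈ 2,906.6442 in favor of A.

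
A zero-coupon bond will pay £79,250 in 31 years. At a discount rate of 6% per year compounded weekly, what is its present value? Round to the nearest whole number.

£12,350

Periodic rate = 6%/52 = 0.00115385; 1612 periods.
P = 79,250/(1 + 0.06/52)^1612 ≈ 79,250/6.416852597 ≈ 12,350.2915.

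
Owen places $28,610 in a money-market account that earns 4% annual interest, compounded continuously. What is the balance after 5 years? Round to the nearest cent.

A = P·e^(rt) = 28,610·e^(0.04·5) = 28,610·e^0.2.
e^0.2 ≈ 1.2214027582, so A ≈ 34,944.3329.

$34,944.33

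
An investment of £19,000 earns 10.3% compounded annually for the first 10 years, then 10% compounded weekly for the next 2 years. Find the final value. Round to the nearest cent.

Phase 1: 19,000·(1 + 0.103)^10 ≈ 50,641.7524.
Phase 2: 50,641.7524·(1 + 0.1/52)^104 ≈ 61,842.0974.

£61,842.10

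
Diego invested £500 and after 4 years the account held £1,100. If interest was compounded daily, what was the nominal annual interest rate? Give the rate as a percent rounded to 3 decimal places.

The 1460-period growth factor is 1,100/500 = 2.2.
r/365 = 2.2^(1/1460) − 1 ≈ 0.000540185, so r ≈ 365·0.000540185 = 19.71676%.

19.717%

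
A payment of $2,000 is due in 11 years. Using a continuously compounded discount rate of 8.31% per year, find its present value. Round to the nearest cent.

$801.75

P = A·e^(−rt) = 2,000·e^(−0.9141).
e^(−0.9141) ≈ 0.4008772533, so P ≈ 801.7545.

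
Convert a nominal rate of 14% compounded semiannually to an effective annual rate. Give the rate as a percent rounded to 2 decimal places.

One year is 2 periods at 0.07 each: (1 + 0.07)^2 ≈ 1.1449.
EAR = 1.1449 − 1 ≈ 14.49000%.

14.49%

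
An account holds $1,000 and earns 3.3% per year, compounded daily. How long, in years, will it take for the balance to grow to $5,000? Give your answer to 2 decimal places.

We need (1 + 0.000090411)^(365t) = 5, so 365t = ln 5 / ln 1.00009 ≈ 17802.1634.
t ≈ 17802.1634/365 = 48.7731 years.

48.77 years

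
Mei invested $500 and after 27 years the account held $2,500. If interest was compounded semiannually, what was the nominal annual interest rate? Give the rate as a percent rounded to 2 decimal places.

(1 + r/2)^54 = 2,500/500 = 5.
1 + r/2 = 5^(1/54) ≈ 1.030253, so r/2 ≈ 0.030253.
r ≈ 2·0.030253 = 6.05060%.

6.05%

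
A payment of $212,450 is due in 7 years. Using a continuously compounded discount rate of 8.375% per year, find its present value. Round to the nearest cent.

$118,209.29

P = A·e^(−rt) = 212,450·e^(−0.58625).
e^(−0.58625) ≈ 0.556409914543, so P ≈ 118,209.2863.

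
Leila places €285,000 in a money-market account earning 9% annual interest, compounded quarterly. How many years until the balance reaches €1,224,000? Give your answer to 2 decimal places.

We need (1 + 0.0225)^(4t) = 4.2947, so 4t = ln 4.2947 / ln 1.0225 ≈ 65.4989.
t ≈ 65.4989/4 = 16.3747 years.

16.37 years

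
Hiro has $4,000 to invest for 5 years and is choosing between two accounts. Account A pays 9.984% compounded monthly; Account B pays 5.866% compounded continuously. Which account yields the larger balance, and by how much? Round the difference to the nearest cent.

Account A, by $1,212.64

A: (1 + 0.00832)^60 ≈ 1.644004075, so 4,000 × 1.644004075 ≈ 6,576.0163.
B: e^(0.05866·5) = e^0.2933 ≈ 1.340844984, so 4,000 × 1.340844984 ≈ 5,363.3799.
Difference ≈ 1,212.6364 in favor of A.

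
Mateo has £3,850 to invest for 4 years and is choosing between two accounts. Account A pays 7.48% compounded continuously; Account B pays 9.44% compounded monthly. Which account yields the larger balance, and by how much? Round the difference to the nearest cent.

Account B, by £415.21

A: e^(0.0748·4) = e^0.2992 ≈ 1.348779352, so 3,850 × 1.348779352 ≈ 5,192.8005.
B: (1 + 0.0944/12)^48 ≈ 1.456625584, so 3,850 × 1.456625584 ≈ 5,608.0085.
Difference ≈ 415.2080 in favor of B.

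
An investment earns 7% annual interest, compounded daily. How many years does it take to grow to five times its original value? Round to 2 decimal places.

22.99 years

(1 + 0.000191781)^(365t) = 5.
365t = ln 5 / ln(1 + 0.000191781) ≈ 1.6094/0.000191762 ≈ 8392.8738.
t ≈ 22.9942.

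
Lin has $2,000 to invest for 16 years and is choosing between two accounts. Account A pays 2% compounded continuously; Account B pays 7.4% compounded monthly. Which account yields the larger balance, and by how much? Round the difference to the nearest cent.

Account A growth factor: e^(0.02·16) = e^0.32 ≈ 1.377127764; balance ≈ 2,754.2555.
Account B growth factor: (1 + 0.074/12)^192 ≈ 3.255559898; balance ≈ 6,511.1198.
Account B is larger by 3,756.8643.

Account B, by $3,756.86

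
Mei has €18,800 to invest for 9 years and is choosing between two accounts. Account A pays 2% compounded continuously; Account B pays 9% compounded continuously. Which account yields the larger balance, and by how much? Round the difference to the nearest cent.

Account B, by €19,752.98

A: e^(0.02·9) = e^0.18 ≈ 1.1972173631, so 18,800 × 1.1972173631 ≈ 22,507.6864.
B: e^(0.09·9) = e^0.81 ≈ 2.2479079867, so 18,800 × 2.2479079867 ≈ 42,260.6701.
Difference ≈ 19,752.9837 in favor of B.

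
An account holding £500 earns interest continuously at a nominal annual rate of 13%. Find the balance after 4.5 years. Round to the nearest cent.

A = P·e^(rt) = 500·e^(0.13·4.5) = 500·e^0.585.
e^0.585 ≈ 1.79499099, so A ≈ 897.4955.

£897.50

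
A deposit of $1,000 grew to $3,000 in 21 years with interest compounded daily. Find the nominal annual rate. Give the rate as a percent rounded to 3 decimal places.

5.232%

(1 + r/365)^7665 = 3,000/1,000 = 3.
1 + r/365 = 3^(1/7665) ≈ 1.000143, so r/365 ≈ 0.000143339.
r ≈ 365·0.000143339 = 5.23186%.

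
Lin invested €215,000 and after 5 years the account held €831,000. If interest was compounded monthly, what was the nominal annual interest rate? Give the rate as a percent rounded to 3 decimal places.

27.347%

The 60-period growth factor is 831,000/215,000 = 3.86512.
r/12 = 3.86512^(1/60) − 1 ≈ 0.022789, so r ≈ 12·0.022789 = 27.34678%.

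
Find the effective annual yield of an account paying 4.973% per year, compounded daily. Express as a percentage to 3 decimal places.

EAR = (1 + 4.973%/365)^365 − 1 = (1 + 0.000136247)^365 − 1.
(1 + 0.000136247)^365 ≈ 1.050984, so EAR ≈ 5.09837%.

5.098%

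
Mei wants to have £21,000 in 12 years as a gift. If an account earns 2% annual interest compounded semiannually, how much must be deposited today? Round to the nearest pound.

£16,539

Growth factor = (1 + 0.01)^24 ≈ 1.2697346485.
P = 21,000/1.2697346485 ≈ 16,538.8887.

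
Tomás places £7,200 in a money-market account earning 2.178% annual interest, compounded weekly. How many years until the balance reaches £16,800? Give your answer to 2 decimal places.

38.91 years

(1 + 0.000418846)^(52t) = 16,800/7,200 = 2.3333.
52t·ln(1 + 0.000418846) = ln(2.3333); 52t = 0.8473/0.000418758 ≈ 2023.3570.
t ≈ 38.9107 years.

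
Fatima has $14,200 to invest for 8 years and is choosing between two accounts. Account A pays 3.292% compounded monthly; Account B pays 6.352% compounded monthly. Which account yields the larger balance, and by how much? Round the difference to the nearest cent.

Account A growth factor: (1 + 0.03292/12)^96 ≈ 1.3008259608; balance ≈ 18,471.7286.
Account B growth factor: (1 + 0.06352/12)^96 ≈ 1.6600036434; balance ≈ 23,572.0517.
Account B is larger by 5,100.3231.

Account B, by $5,100.32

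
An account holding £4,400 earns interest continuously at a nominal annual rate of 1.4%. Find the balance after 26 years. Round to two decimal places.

A = P·e^(rt) = 4,400·e^(0.014·26) = 4,400·e^0.364.
e^0.364 ≈ 1.439074214, so A ≈ 6,331.9265.

£6,331.93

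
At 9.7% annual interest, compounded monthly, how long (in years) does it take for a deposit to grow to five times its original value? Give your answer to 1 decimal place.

(1 + 0.00808333)^(12t) = 5.
12t = ln 5 / ln(1 + 0.00808333) ≈ 1.6094/0.00805084 ≈ 199.9094.
t ≈ 16.6591.

16.7 years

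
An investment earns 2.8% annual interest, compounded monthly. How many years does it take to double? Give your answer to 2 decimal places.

(1 + 0.00233333)^(12t) = 2.
12t = ln 2 / ln(1 + 0.00233333) ≈ 0.69315/0.00233062 ≈ 297.4095.
t ≈ 24.7841.

24.78 years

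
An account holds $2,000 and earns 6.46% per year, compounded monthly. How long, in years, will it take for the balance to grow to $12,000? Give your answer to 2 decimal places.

We need (1 + 0.00538333)^(12t) = 6, so 12t = ln 6 / ln 1.005383 ≈ 333.7297.
t ≈ 333.7297/12 = 27.8108 years.

27.81 years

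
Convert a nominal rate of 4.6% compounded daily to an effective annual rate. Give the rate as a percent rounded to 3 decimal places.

One year is 365 periods at 0.000126027 each: (1 + 0.000126027)^365 ≈ 1.047071.
EAR = 1.047071 − 1 ≈ 4.70714%.

4.707%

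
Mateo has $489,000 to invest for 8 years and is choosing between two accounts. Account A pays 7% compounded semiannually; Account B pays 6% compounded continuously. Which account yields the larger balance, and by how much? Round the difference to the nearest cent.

Account A, by $57,658.79

Account A growth factor: (1 + 0.035)^16 ≈ 1.73398603983; balance ≈ 847,919.1735.
Account B growth factor: e^(0.06·8) = e^0.48 ≈ 1.61607440219; balance ≈ 790,260.3827.
Account A is larger by 57,658.7908.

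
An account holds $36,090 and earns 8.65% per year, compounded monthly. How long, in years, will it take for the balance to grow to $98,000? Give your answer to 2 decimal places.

11.59 years

We need (1 + 0.00720833)^(12t) = 2.7154, so 12t = ln 2.7154 / ln 1.007208 ≈ 139.0818.
t ≈ 139.0818/12 = 11.5901 years.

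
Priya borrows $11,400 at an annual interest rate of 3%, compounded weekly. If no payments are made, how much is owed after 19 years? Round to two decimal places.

Periodic rate = 3%/52 = 0.000576923; periods = 52·19 = 988.
A = 11,400·(1 + 0.03/52)^988 ≈ 11,400·1.7679764432 ≈ 20,154.9315.

$20,154.93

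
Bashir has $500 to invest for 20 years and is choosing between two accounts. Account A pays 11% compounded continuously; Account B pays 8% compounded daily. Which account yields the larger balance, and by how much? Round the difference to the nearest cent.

Account A, by $2,036.42

A: e^(0.11·20) = e^2.2 ≈ 9.025013499, so 500 × 9.025013499 ≈ 4,512.5067.
B: (1 + 0.08/365)^7300 ≈ 4.95216415, so 500 × 4.95216415 ≈ 2,476.0821.
Difference ≈ 2,036.4247 in favor of A.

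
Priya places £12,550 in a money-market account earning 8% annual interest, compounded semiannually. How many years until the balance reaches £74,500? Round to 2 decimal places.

(1 + 0.04)^(2t) = 74,500/12,550 = 5.9363.
2t·ln(1 + 0.04) = ln(5.9363); 2t = 1.7811/0.0392207 ≈ 45.4117.
t ≈ 22.7058 years.

22.71 years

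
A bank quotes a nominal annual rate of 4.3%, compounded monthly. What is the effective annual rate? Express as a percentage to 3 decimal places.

EAR = (1 + 4.3%/12)^12 − 1 = (1 + 0.00358333)^12 − 1.
(1 + 0.00358333)^12 ≈ 1.043858, so EAR ≈ 4.38577%.

4.386%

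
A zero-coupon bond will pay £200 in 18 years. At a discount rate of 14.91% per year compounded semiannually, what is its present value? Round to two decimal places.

£15.03

Growth factor = (1 + 0.07455)^36 ≈ 13.3094046.
P = 200/13.3094046 ≈ 15.0270.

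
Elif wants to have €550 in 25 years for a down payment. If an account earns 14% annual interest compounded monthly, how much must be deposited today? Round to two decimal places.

Growth factor = (1 + 0.14/12)^300 ≈ 32.4513081.
P = 550/32.4513081 ≈ 16.9485.

€16.95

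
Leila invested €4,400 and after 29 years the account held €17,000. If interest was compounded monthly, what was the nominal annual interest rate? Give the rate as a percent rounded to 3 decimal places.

4.670%

(1 + r/12)^348 = 17,000/4,400 = 3.86364.
1 + r/12 = 3.86364^(1/348) ≈ 1.003891, so r/12 ≈ 0.00389149.
r ≈ 12·0.00389149 = 4.66978%.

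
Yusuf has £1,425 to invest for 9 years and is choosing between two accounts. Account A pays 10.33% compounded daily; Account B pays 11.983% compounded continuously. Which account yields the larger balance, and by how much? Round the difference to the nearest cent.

Account A growth factor: (1 + 0.1033/365)^3285 ≈ 2.533415686; balance ≈ 3,610.1174.
Account B growth factor: e^(0.11983·9) = e^1.07847 ≈ 2.940177636; balance ≈ 4,189.7531.
Account B is larger by 579.6358.

Account B, by £579.64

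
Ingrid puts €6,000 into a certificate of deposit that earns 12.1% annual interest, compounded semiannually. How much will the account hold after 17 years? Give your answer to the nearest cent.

€44,209.35

Periodic rate = 12.1%/2 = 0.0605; periods = 2·17 = 34.
A = 6,000·(1 + 0.0605)^34 ≈ 6,000·7.3682249619 ≈ 44,209.3498.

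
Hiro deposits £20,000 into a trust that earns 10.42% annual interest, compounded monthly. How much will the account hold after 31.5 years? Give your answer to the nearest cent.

£525,244.35

Growth factor = (1 + 0.1042/12)^378 ≈ 26.2622175018.
A ≈ 20,000 × 26.2622175018 ≈ 525,244.3500.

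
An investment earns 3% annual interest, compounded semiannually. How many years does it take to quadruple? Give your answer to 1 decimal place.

(1 + 0.015)^(2t) = 4.
2t = ln 4 / ln(1 + 0.015) ≈ 1.3863/0.0148886 ≈ 93.1111.
t ≈ 46.5555.

46.6 years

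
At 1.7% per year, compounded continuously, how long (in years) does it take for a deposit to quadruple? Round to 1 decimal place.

e^(0.017t) = 4, so 0.017t = ln 4 ≈ 1.3863.
t ≈ 1.3863/0.017 ≈ 81.5467.

81.5 years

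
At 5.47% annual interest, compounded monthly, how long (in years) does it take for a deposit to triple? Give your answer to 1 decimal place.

(1 + 0.00455833)^(12t) = 3.
12t = ln 3 / ln(1 + 0.00455833) ≈ 1.0986/0.00454798 ≈ 241.5607.
t ≈ 20.1301.

20.1 years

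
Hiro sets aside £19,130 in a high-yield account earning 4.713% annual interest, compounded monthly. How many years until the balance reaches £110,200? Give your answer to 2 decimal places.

We need (1 + 0.0039275)^(12t) = 5.7606, so 12t = ln 5.7606 / ln 1.003928 ≈ 446.7156.
t ≈ 446.7156/12 = 37.2263 years.

37.23 years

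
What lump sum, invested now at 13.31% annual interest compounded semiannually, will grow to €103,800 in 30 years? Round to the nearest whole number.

Periodic rate = 13.31%/2 = 0.06655; 60 periods.
P = 103,800/(1 + 0.06655)^60 ≈ 103,800/47.7389873704 ≈ 2,174.3235.

€2,174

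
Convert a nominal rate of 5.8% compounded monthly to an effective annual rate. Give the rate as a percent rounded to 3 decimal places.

EAR = (1 + 5.8%/12)^12 − 1 = (1 + 0.00483333)^12 − 1.
(1 + 0.00483333)^12 ≈ 1.059567, so EAR ≈ 5.95669%.

5.957%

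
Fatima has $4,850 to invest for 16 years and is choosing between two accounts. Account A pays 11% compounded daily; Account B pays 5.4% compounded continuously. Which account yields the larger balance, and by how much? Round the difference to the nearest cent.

Account A, by $16,675.58

Account A growth factor: (1 + 0.11/365)^5840 ≈ 5.8108964181; balance ≈ 28,182.8476.
Account B growth factor: e^(0.054·16) = e^0.864 ≈ 2.372632267; balance ≈ 11,507.2665.
Account A is larger by 16,675.5811.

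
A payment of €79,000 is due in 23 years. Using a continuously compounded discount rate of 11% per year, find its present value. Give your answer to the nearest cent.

P = A·e^(−rt) = 79,000·e^(−2.53).
e^(−2.53) ≈ 0.079659020286, so P ≈ 6,293.0626.

€6,293.06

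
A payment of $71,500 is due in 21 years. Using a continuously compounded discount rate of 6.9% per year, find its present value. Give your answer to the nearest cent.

$16,788.56

P = A·e^(−rt) = 71,500·e^(−1.449).
e^(−1.449) ≈ 0.23480497571, so P ≈ 16,788.5558.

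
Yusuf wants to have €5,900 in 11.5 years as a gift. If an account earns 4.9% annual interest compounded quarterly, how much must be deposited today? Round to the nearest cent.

Periodic rate = 4.9%/4 = 0.01225; 46 periods.
P = 5,900/(1 + 0.01225)^46 ≈ 5,900/1.750806419 ≈ 3,369.8757.

€3,369.88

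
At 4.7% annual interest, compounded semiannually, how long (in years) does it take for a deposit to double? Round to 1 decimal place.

(1 + 0.0235)^(2t) = 2.
2t = ln 2 / ln(1 + 0.0235) ≈ 0.69315/0.0232281 ≈ 29.8409.
t ≈ 14.9204.

14.9 years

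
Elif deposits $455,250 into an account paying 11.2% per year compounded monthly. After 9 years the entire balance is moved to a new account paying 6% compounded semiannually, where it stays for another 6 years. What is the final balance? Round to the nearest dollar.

$1,770,252

Phase 1: 455,250·(1 + 0.112/12)^108 ≈ 1,241,619.4127.
Phase 2: 1,241,619.4127·(1 + 0.03)^12 ≈ 1,770,252.3950.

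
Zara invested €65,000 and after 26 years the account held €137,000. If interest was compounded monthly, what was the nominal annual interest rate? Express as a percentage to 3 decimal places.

2.871%

(1 + r/12)^312 = 137,000/65,000 = 2.10769.
1 + r/12 = 2.10769^(1/312) ≈ 1.002393, so r/12 ≈ 0.00239258.
r ≈ 12·0.00239258 = 2.87110%.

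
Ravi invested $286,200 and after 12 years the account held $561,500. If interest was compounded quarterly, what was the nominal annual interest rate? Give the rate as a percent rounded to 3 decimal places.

5.656%

(1 + r/4)^48 = 561,500/286,200 = 1.96191.
1 + r/4 = 1.96191^(1/48) ≈ 1.014139, so r/4 ≈ 0.014139.
r ≈ 4·0.014139 = 5.65562%.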